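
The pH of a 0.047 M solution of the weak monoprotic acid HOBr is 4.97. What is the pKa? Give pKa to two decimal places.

pKa = 8.61

[H+] = 10^(-4.97) = 1.07 × 10^-5 M
At equilibrium [HA] = 0.047 − 1.07 × 10^-5 = 4.70 × 10^-2 M
Ka = [H+][A-]/[HA] = (1.07 × 10^-5)² / 4.70 × 10^-2 = 2.44 × 10^-9
pKa = -log(2.44 × 10^-9) = 8.61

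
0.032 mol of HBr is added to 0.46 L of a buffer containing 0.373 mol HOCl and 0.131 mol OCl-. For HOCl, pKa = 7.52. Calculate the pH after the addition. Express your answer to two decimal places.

pH = 6.91

Added H+ converts OCl- to HOCl: HOCl → 0.405 mol, OCl- → 0.099 mol.
pH = pKa + log([A⁻]/[HA]) = 7.52 + log(0.099/0.405) = 7.52 -0.612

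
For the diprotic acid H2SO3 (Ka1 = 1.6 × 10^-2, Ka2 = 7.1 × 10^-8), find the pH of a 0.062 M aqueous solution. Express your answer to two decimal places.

pH = 1.61

Since Ka1 ≫ Ka2, the first ionization dominates [H+].
Ka1 = x²/(0.062 − x) = 1.6 × 10^-2
Solving the quadratic: x = (−Ka1 + √(Ka1² + 4·Ka1·C₀))/2 = 2.45 × 10^-2 M
pH = −log(2.45 × 10^-2) = 1.61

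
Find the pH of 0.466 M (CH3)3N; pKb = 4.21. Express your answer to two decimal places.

(CH3)3N + H2O ⇌ (CH3)3NH+ + OH-
Kb = 10^(−4.21) = 6.17 × 10^-5
From the ICE table, Kb = x²/(0.466 − x) = 6.17 × 10^-5.
Since Kb ≪ C₀, x ≈ √(Kb·C₀) = 5.36 × 10^-3 M.
(x/C₀ = 1.2% < 5%, so the approximation holds.)
pOH = −log(5.36 × 10^-3) = 2.27; pH = 14.00 − 2.27 = 11.73

pH = 11.73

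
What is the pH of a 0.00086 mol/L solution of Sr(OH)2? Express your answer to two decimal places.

Sr(OH)2 is a strong base (each formula unit releases 2 OH-); [OH-] = 0.00172 M.
pOH = -log(0.00172) = 2.76
pH = 14.00 - 2.76 = 11.24

pH = 11.24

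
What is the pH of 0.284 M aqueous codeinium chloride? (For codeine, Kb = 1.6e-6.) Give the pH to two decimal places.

pH = 4.38

C18H22NO3+ is the conjugate acid of the weak base C18H21NO3.
Ka = Kw/Kb = 1.0×10^-14 / 1.6 × 10^-6 = 6.25 × 10^-9
From the ICE table, Ka = [H+]²/(0.284 − [H+]) = 6.25 × 10^-9.
Assume [H+] ≪ 0.284: [H+] ≈ √(6.25 × 10^-9 × 0.284) = 4.21 × 10^-5 M
Check: 0.015% ionized — well under 5%, approximation valid.
pH = −log(4.21 × 10^-5) = 4.38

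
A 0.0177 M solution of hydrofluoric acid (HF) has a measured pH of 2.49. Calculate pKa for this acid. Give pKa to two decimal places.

[H+] = 10^(-2.49) = 3.24 × 10^-3 M
At equilibrium [HA] = 0.0177 − 3.24 × 10^-3 = 1.45 × 10^-2 M
Ka = [H+][A-]/[HA] = (3.24 × 10^-3)² / 1.45 × 10^-2 = 7.24 × 10^-4
pKa = -log(7.24 × 10^-4) = 3.14

pKa = 3.14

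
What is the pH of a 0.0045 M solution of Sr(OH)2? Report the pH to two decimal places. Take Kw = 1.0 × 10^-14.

Sr(OH)2 is a strong base (each formula unit releases 2 OH-); [OH-] = 0.009 M.
pOH = -log(0.009) = 2.05
pH = 14.00 - 2.05 = 11.95

pH = 11.95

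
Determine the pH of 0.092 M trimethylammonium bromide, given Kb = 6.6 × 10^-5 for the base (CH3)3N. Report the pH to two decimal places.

pH = 5.43

(CH3)3NH+ is the conjugate acid of the weak base (CH3)3N.
Ka = Kw/Kb = 1.0×10^-14 / 6.6 × 10^-5 = 1.52 × 10^-10
From the ICE table, Ka = x²/(0.092 − x) = 1.52 × 10^-10.
Assume x ≪ 0.092: x ≈ √(1.52 × 10^-10 × 0.092) = 3.74 × 10^-6 M
Check: 0.0041% ionized — well under 5%, approximation valid.
pH = −log(3.74 × 10^-6) = 5.43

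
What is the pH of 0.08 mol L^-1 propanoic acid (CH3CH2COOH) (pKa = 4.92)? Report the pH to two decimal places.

pH = 3.01

CH3CH2COOH ⇌ CH3CH2COO- + H+
Ka = 10^(−4.92) = 1.20 × 10^-5
Ka = [H+]²/(0.08 − [H+]) = 1.20 × 10^-5
Assume [H+] ≪ 0.08: [H+] ≈ √(1.20 × 10^-5 × 0.08) = 9.80 × 10^-4 M
pH = −log[H+] = −log(9.80 × 10^-4) = 3.01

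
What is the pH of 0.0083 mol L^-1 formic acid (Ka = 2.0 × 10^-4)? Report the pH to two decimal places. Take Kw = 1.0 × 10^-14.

pH = 2.92

HCOOH ⇌ HCOO- + H+
Ka = [H+]²/(0.0083 − [H+]) = 2.0 × 10^-4
The 5% rule fails; solving [H+]² + Ka·[H+] − Ka·C₀ = 0 exactly:
[H+] = [−0.0002 + √(0.0002² + 6.64e-06)]/2 = 1.19 × 10^-3 M
pH = −log[H+] = −log(1.19 × 10^-3) = 2.92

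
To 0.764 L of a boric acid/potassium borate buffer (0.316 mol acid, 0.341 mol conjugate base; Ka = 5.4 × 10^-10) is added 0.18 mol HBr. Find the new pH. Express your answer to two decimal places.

After neutralization: n(B(OH)3) = 0.496 mol, n(B(OH)4-) = 0.161 mol.
pKa = −log(5.4 × 10^-10) = 9.268
pH = pKa + log(n_B(OH)4-/n_B(OH)3) = 9.268 + log(0.161/0.496) = 9.268 + (-0.489)

pH = 8.78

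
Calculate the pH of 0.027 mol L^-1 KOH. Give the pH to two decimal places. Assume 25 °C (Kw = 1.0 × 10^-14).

KOH is a strong base; [OH-] = 0.027 M.
pOH = -log(0.027) = 1.57
pH = 14.00 - 1.57 = 12.43

pH = 12.43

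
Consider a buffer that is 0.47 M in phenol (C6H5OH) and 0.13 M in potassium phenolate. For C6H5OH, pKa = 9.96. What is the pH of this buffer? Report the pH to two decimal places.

pH = 9.40

Henderson–Hasselbalch: pH = pKa + log([C6H5O-]/[C6H5OH]) = 9.96 + log(0.13/0.47)
pH = 9.96 + (-0.558) = 9.40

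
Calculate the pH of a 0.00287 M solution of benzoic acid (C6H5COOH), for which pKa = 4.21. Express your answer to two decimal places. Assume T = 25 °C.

pH = 3.41

C6H5COOH ⇌ C6H5COO- + H+
Ka = 10^(−4.21) = 6.17 × 10^-5
Ka = x²/(0.00287 − x) = 6.17 × 10^-5
The 5% rule fails; solving x² + Ka·x − Ka·C₀ = 0 exactly:
x = (−Ka + √(Ka² + 4·Ka·C₀))/2 = 3.91 × 10^-4 M
pH = −log(3.91 × 10^-4) = 3.41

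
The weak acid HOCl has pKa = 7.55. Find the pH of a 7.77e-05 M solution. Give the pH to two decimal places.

HOCl ⇌ OCl- + H+
Ka = 10^(−7.55) = 2.82 × 10^-8
From the ICE table, Ka = [H+]²/(7.77e-05 − [H+]) = 2.82 × 10^-8.
Assume [H+] ≪ 7.77e-05: [H+] ≈ √(2.82 × 10^-8 × 7.77e-05) = 1.48 × 10^-6 M
pH = −log[H+] = −log(1.48 × 10^-6) = 5.83

pH = 5.83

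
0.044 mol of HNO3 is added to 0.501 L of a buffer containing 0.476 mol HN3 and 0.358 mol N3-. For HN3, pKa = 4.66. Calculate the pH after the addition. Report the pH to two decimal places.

pH = 4.44

After neutralization: n(HN3) = 0.52 mol, n(N3-) = 0.314 mol.
pH = pKa + log(n_N3-/n_HN3) = 4.66 + log(0.314/0.52) = 4.66 + (-0.219)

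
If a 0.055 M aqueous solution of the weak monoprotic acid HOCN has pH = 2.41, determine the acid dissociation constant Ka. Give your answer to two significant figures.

Ka = 3.0 × 10^-4

[H+] = 10^(-2.41) = 3.89 × 10^-3 M
At equilibrium [HA] = 0.055 − 3.89 × 10^-3 = 5.11 × 10^-2 M
Ka = [H+][A-]/[HA] = (3.89 × 10^-3)² / 5.11 × 10^-2 = 3.0 × 10^-4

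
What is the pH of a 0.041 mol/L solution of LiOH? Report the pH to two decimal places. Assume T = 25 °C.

pH = 12.61

LiOH is a strong base; [OH-] = 0.041 M.
pOH = -log(0.041) = 1.39
pH = 14.00 - 1.39 = 12.61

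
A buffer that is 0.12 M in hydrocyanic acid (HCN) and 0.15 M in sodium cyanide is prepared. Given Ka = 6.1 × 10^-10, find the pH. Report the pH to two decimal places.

pH = 9.31

pKa = −log(6.1 × 10^-10) = 9.215
Using pH = pKa + log([base]/[acid]) with [base]/[acid] = 0.15/0.12:
pH = 9.215 + (+0.097) = 9.31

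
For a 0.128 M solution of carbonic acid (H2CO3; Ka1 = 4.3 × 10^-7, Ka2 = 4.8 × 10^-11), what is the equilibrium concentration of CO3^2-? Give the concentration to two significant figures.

First ionization gives [H+] ≈ [HCO3-] = 2.35 × 10^-4 M.
Second step: Ka2 = [H+][CO3^2-]/[HCO3-] ≈ [CO3^2-] (since [H+] ≈ [HCO3-]).
So [CO3^2-] ≈ Ka2.

4.8 × 10^-11 M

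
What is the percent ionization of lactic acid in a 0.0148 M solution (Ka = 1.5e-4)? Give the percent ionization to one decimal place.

9.6%

CH3CH(OH)COOH ⇌ CH3CH(OH)COO- + H+; let x = [H+] at equilibrium.
Ka = x²/(C₀ − x); solving the quadratic gives x = 1.42 × 10^-3 M.
Fraction ionized = 1.42 × 10^-3 / 0.0148 = 0.0959 → 9.6%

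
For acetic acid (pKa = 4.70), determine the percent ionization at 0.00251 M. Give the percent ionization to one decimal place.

CH3COOH ⇌ CH3COO- + H+; let x = [H+] at equilibrium.
Ka = 10^(−4.70) = 2.00 × 10^-5
Solve x² + 2e-05x − 5.02e-08 = 0 → x = 2.14 × 10^-4 M
Fraction ionized = 2.14 × 10^-4 / 0.00251 = 0.0853 → 8.5%

8.5%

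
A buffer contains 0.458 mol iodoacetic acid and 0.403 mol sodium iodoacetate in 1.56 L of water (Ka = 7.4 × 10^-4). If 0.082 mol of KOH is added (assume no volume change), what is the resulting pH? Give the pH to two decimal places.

OH- converts ICH2COOH to ICH2COO-: ICH2COOH → 0.376 mol, ICH2COO- → 0.485 mol.
pKa = −log(7.4 × 10^-4) = 3.131
Henderson–Hasselbalch with mole ratio 0.485/0.376: pH = 3.131 + (+0.111)

pH = 3.24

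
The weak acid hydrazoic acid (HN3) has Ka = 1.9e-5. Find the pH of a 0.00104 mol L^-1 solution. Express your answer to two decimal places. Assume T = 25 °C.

HN3 ⇌ N3- + H+
From the ICE table, Ka = x²/(0.00104 − x) = 1.9 × 10^-5.
The 5% rule fails; solving x² + Ka·x − Ka·C₀ = 0 exactly:
x = [−1.9e-05 + √(1.9e-05² + 7.9e-08)]/2 = 1.31 × 10^-4 M
pH = −log(1.31 × 10^-4) = 3.88

pH = 3.88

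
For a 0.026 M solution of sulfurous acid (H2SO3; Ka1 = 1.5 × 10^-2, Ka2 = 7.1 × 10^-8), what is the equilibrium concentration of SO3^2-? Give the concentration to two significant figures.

7.1 × 10^-8 M

First ionization gives [H+] ≈ [HSO3-] = 1.36 × 10^-2 M.
Second step: Ka2 = [H+][SO3^2-]/[HSO3-] ≈ [SO3^2-] (since [H+] ≈ [HSO3-]).
So [SO3^2-] ≈ Ka2.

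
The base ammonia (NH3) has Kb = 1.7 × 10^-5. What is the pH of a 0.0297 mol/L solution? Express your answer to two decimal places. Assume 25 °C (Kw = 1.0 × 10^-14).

pH = 10.85

NH3 + H2O ⇌ NH4+ + OH-
From the ICE table, Kb = [OH-]²/(0.0297 − [OH-]) = 1.7 × 10^-5.
Assume [OH-] ≪ 0.0297: [OH-] ≈ √(1.7 × 10^-5 × 0.0297) = 7.11 × 10^-4 M
pOH = 3.15, so pH = 14.00 − pOH = 10.85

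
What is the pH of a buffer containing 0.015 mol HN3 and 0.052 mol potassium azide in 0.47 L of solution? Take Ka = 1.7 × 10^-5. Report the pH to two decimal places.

pKa = −log(1.7 × 10^-5) = 4.770
Henderson–Hasselbalch: pH = pKa + log([N3-]/[HN3]) = 4.770 + log(0.052/0.015)
pH = 4.770 + (+0.540) = 5.31

pH = 5.31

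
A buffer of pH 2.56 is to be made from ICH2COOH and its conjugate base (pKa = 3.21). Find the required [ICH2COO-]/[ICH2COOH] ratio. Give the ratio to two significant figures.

ratio = 0.22

pH = pKa + log(r) ⇒ log(r) = 2.56 − 3.21 = -0.65
r = [ICH2COO-]/[ICH2COOH] = 10^(-0.65) = 0.224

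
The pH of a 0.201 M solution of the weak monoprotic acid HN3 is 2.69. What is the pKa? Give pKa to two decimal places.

pKa = 4.68

[H+] = 10^(-2.69) = 2.04 × 10^-3 M
At equilibrium [HA] = 0.201 − 2.04 × 10^-3 = 1.99 × 10^-1 M
Ka = [H+][A-]/[HA] = (2.04 × 10^-3)² / 1.99 × 10^-1 = 2.09 × 10^-5
pKa = -log(2.09 × 10^-5) = 4.68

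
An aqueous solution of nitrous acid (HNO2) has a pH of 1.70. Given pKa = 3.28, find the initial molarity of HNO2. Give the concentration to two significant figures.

C₀ = 7.8 × 10^-1 M

[H+] = 10^(-1.70) = 2.00 × 10^-2 M = x
Ka = 10^(−3.28) = 5.25 × 10^-4
Ka = x²/(C₀ − x) ⇒ C₀ = x + x²/Ka
C₀ = 2.00 × 10^-2 + (2.00 × 10^-2)²/(5.25 × 10^-4) = 7.82 × 10^-1 M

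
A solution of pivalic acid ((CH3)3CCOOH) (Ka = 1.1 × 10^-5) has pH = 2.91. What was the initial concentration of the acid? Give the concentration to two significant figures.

[H+] = 10^(-2.91) = 1.23 × 10^-3 M = x
Ka = x²/(C₀ − x) ⇒ C₀ = x + x²/Ka
C₀ = 1.23 × 10^-3 + (1.23 × 10^-3)²/(1.1 × 10^-5) = 1.39 × 10^-1 M

C₀ = 1.4 × 10^-1 M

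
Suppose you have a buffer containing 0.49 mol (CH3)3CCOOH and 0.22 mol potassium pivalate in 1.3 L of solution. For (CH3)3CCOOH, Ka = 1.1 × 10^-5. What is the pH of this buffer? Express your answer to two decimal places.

pH = 4.61

pKa = −log(1.1 × 10^-5) = 4.959
Using pH = pKa + log([base]/[acid]) with [base]/[acid] = 0.22/0.49:
pH = 4.959 + (-0.348) = 4.61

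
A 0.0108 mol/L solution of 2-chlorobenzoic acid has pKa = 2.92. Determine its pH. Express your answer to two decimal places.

pH = 2.52

ClC6H4COOH ⇌ ClC6H4COO- + H+
Ka = 10^(−2.92) = 1.20 × 10^-3
Ka = x²/(0.0108 − x) = 1.20 × 10^-3
The 5% rule fails; solving x² + Ka·x − Ka·C₀ = 0 exactly:
x = [−0.0012 + √(0.0012² + 5.18e-05)]/2 = 3.05 × 10^-3 M
pH = −log(3.05 × 10^-3) = 2.52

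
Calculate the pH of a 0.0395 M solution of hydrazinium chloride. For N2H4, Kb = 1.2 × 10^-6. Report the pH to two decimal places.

N2H5+ is the conjugate acid of the weak base N2H4.
Ka = Kw/Kb = 1.0×10^-14 / 1.2 × 10^-6 = 8.33 × 10^-9
From the ICE table, Ka = [H+]²/(0.0395 − [H+]) = 8.33 × 10^-9.
Since Ka ≪ C₀, [H+] ≈ √(Ka·C₀) = 1.81 × 10^-5 M.
([H+]/C₀ = 0.046% < 5%, so the approximation holds.)
pH = −log[H+] = −log(1.81 × 10^-5) = 4.74

pH = 4.74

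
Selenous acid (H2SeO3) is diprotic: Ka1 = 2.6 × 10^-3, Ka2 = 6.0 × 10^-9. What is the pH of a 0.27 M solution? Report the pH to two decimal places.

Since Ka1 ≫ Ka2, the first ionization dominates [H+].
Ka1 = x²/(0.27 − x) = 2.6 × 10^-3
Solving the quadratic: x = (−Ka1 + √(Ka1² + 4·Ka1·C₀))/2 = 2.52 × 10^-2 M
pH = −log(2.52 × 10^-2) = 1.60

pH = 1.60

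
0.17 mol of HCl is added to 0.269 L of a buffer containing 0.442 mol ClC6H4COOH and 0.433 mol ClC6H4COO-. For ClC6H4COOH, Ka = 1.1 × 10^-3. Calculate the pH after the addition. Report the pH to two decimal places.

Added H+ converts ClC6H4COO- to ClC6H4COOH: ClC6H4COOH → 0.612 mol, ClC6H4COO- → 0.263 mol.
pKa = −log(1.1 × 10^-3) = 2.959
Henderson–Hasselbalch with mole ratio 0.263/0.612: pH = 2.959 + (-0.367)

pH = 2.59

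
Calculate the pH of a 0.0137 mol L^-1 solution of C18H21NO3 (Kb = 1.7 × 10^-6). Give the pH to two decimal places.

pH = 10.18

C18H21NO3 + H2O ⇌ C18H22NO3+ + OH-
Let x = [OH-] at equilibrium. Kb = x²/(0.0137 − x).
Since Kb ≪ C₀, x ≈ √(Kb·C₀) = 1.53 × 10^-4 M.
pOH = −log(1.53 × 10^-4) = 3.82; pH = 14.00 − 3.82 = 10.18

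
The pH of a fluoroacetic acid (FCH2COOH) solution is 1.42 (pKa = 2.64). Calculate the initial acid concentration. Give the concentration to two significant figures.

C₀ = 6.7 × 10^-1 M

[H+] = 10^(-1.42) = 3.80 × 10^-2 M = x
Ka = 10^(−2.64) = 2.29 × 10^-3
Ka = x²/(C₀ − x) ⇒ C₀ = x + x²/Ka
C₀ = 3.80 × 10^-2 + (3.80 × 10^-2)²/(2.29 × 10^-3) = 6.69 × 10^-1 M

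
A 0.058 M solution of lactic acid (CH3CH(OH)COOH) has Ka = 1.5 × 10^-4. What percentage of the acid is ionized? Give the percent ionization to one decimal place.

5.0%

CH3CH(OH)COOH ⇌ CH3CH(OH)COO- + H+; let x = [H+] at equilibrium.
Ka = x²/(C₀ − x); solving the quadratic gives x = 2.88 × 10^-3 M.
% ionization = x/C₀ × 100% = 2.88 × 10^-3/0.058 × 100% = 5.0%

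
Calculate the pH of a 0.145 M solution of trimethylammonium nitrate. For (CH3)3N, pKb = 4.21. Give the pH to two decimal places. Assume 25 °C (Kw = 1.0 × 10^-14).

(CH3)3NH+ is the conjugate acid of the weak base (CH3)3N.
Kb = 10^(−4.21) = 6.17 × 10^-5
Ka = Kw/Kb = 1.0×10^-14 / 6.17 × 10^-5 = 1.62 × 10^-10
From the ICE table, Ka = [H+]²/(0.145 − [H+]) = 1.62 × 10^-10.
Since Ka ≪ C₀, [H+] ≈ √(Ka·C₀) = 4.85 × 10^-6 M.
pH = −log(4.85 × 10^-6) = 5.31

pH = 5.31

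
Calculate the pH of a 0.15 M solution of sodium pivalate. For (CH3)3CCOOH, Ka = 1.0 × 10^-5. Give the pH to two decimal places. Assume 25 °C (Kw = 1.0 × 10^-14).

(CH3)3CCOO- is the conjugate base of the weak acid (CH3)3CCOOH.
Kb = Kw/Ka = 1.0×10^-14 / 1.0 × 10^-5 = 1.00 × 10^-9
Kb = [OH-]²/(0.15 − [OH-]) = 1.00 × 10^-9
Since Kb ≪ C₀, [OH-] ≈ √(Kb·C₀) = 1.22 × 10^-5 M.
Check: 0.0082% ionized — well under 5%, approximation valid.
pOH = −log(1.22 × 10^-5) = 4.91; pH = 14.00 − 4.91 = 9.09

pH = 9.09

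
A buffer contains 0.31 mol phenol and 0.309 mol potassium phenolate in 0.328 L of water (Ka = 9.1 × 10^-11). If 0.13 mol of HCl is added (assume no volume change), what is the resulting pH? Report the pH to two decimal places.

pH = 9.65

After neutralization: n(C6H5OH) = 0.44 mol, n(C6H5O-) = 0.179 mol.
pKa = −log(9.1 × 10^-11) = 10.041
pH = pKa + log([A⁻]/[HA]) = 10.041 + log(0.179/0.44) = 10.041 -0.391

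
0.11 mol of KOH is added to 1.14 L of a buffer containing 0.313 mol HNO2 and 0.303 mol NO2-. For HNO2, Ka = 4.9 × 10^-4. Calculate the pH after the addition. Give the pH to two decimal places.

After neutralization: n(HNO2) = 0.203 mol, n(NO2-) = 0.413 mol.
pKa = −log(4.9 × 10^-4) = 3.310
Henderson–Hasselbalch with mole ratio 0.413/0.203: pH = 3.310 + (+0.308)

pH = 3.62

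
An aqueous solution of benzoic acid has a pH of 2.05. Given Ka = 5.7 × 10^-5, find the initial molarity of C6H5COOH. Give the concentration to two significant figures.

C₀ = 1.4 M

[H+] = 10^(-2.05) = 8.91 × 10^-3 M = x
Ka = x²/(C₀ − x) ⇒ C₀ = x + x²/Ka
C₀ = 8.91 × 10^-3 + (8.91 × 10^-3)²/(5.7 × 10^-5) = 1.40 M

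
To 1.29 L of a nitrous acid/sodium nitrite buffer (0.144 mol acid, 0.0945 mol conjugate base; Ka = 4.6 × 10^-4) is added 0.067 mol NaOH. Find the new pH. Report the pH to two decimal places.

pH = 3.66

After neutralization: n(HNO2) = 0.077 mol, n(NO2-) = 0.162 mol.
pKa = −log(4.6 × 10^-4) = 3.337
Henderson–Hasselbalch with mole ratio 0.162/0.077: pH = 3.337 + (+0.323)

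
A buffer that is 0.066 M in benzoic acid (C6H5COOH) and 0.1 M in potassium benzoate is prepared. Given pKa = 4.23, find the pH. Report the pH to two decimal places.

pH = pKa + log([A⁻]/[HA]) = 4.23 + log(0.1/0.066)
pH = 4.23 + (+0.180) = 4.41

pH = 4.41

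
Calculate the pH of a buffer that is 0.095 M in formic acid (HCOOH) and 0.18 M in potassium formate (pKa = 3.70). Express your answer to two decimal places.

Henderson–Hasselbalch: pH = pKa + log([HCOO-]/[HCOOH]) = 3.70 + log(0.18/0.095)
pH = 3.70 + (+0.278) = 3.98

pH = 3.98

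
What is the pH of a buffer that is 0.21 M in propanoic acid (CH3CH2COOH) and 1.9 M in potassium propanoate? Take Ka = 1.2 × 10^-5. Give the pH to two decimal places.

pKa = −log(1.2 × 10^-5) = 4.921
Using pH = pKa + log([base]/[acid]) with [base]/[acid] = 1.9/0.21:
pH = 4.921 + (+0.957) = 5.88

pH = 5.88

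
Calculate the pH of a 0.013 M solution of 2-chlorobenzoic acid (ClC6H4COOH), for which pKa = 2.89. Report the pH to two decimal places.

ClC6H4COOH ⇌ ClC6H4COO- + H+
Ka = 10^(−2.89) = 1.29 × 10^-3
Let x = [H+] at equilibrium. Ka = x²/(0.013 − x).
The 5% rule fails; solving x² + Ka·x − Ka·C₀ = 0 exactly:
x = (−Ka + √(Ka² + 4·Ka·C₀))/2 = 3.50 × 10^-3 M
pH = −log(3.50 × 10^-3) = 2.46

pH = 2.46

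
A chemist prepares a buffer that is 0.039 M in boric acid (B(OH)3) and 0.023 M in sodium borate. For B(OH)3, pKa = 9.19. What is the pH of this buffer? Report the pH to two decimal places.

Henderson–Hasselbalch: pH = pKa + log([B(OH)4-]/[B(OH)3]) = 9.19 + log(0.023/0.039)
pH = 9.19 + (-0.229) = 8.96

pH = 8.96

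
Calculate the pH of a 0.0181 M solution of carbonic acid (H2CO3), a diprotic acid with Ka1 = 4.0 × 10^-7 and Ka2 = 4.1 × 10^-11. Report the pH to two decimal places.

pH = 4.07

Ka1 ≫ Ka2, so treat the first dissociation as the only significant source of H+.
Ka1 = x²/(0.0181 − x) = 4.0 × 10^-7
x ≈ √(4.0 × 10^-7 × 0.0181) = 8.51 × 10^-5 M
pH = −log(8.51 × 10^-5) = 4.07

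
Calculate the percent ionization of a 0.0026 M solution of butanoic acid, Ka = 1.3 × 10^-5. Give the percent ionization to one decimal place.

CH3(CH2)2COOH ⇌ CH3(CH2)2COO- + H+; let x = [H+] at equilibrium.
Solve x² + 1.3e-05x − 3.38e-08 = 0 → x = 1.77 × 10^-4 M
Fraction ionized = 1.77 × 10^-4 / 0.0026 = 0.0681 → 6.8%

6.8%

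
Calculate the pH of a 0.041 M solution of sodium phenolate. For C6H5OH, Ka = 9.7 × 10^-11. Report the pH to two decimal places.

pH = 11.30

C6H5O- is the conjugate base of the weak acid C6H5OH.
Kb = Kw/Ka = 1.0×10^-14 / 9.7 × 10^-11 = 1.03 × 10^-4
Kb = [OH-]²/(0.041 − [OH-]) = 1.03 × 10^-4
[OH-] is not negligible relative to C₀; solve [OH-]² + 0.000103·[OH-] − 4.22e-06 = 0.
[OH-] = (−Kb + √(Kb² + 4·Kb·C₀))/2 = 2.00 × 10^-3 M
pOH = 2.70, so pH = 14.00 − pOH = 11.30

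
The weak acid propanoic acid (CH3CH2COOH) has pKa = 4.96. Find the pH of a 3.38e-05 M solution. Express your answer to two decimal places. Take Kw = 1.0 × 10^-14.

pH = 4.84

CH3CH2COOH ⇌ CH3CH2COO- + H+
Ka = 10^(−4.96) = 1.10 × 10^-5
From the ICE table, Ka = [H+]²/(3.38e-05 − [H+]) = 1.10 × 10^-5.
Here C₀/Ka ≈ 3.07, so the small-[H+] approximation fails. Use the quadratic:
[H+] = [−1.1e-05 + √(1.1e-05² + 1.49e-09)]/2 = 1.46 × 10^-5 M
pH = −log(1.46 × 10^-5) = 4.84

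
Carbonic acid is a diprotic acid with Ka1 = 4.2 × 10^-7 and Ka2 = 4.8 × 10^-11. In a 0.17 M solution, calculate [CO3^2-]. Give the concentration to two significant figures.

First ionization gives [H+] ≈ [HCO3-] = 2.67 × 10^-4 M.
Second step: Ka2 = [H+][CO3^2-]/[HCO3-] ≈ [CO3^2-] (since [H+] ≈ [HCO3-]).
So [CO3^2-] ≈ Ka2.

4.8 × 10^-11 M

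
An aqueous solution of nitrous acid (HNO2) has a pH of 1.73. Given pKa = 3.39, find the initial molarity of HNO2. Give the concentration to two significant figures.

[H+] = 10^(-1.73) = 1.86 × 10^-2 M = x
Ka = 10^(−3.39) = 4.07 × 10^-4
Ka = x²/(C₀ − x) ⇒ C₀ = x + x²/Ka
C₀ = 1.86 × 10^-2 + (1.86 × 10^-2)²/(4.07 × 10^-4) = 8.69 × 10^-1 M

C₀ = 8.7 × 10^-1 M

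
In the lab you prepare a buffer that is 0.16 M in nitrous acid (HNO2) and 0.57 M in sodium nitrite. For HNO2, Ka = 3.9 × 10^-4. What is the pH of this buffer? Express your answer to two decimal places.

pH = 3.96

pKa = −log(3.9 × 10^-4) = 3.409
pH = pKa + log([A⁻]/[HA]) = 3.409 + log(0.57/0.16)
pH = 3.409 + (+0.552) = 3.96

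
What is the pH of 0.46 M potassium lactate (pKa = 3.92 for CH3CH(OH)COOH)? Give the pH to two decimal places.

pH = 8.79

CH3CH(OH)COO- is the conjugate base of the weak acid CH3CH(OH)COOH.
Ka = 10^(−3.92) = 1.20 × 10^-4
Kb = Kw/Ka = 1.0×10^-14 / 1.20 × 10^-4 = 8.33 × 10^-11
Let x = [OH-] at equilibrium. Kb = x²/(0.46 − x).
Since Kb ≪ C₀, x ≈ √(Kb·C₀) = 6.19 × 10^-6 M.
pOH = −log(6.19 × 10^-6) = 5.21; pH = 14.00 − 5.21 = 8.79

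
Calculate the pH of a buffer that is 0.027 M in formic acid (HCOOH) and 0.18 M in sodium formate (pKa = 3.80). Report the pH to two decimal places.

pH = 4.62

Henderson–Hasselbalch: pH = pKa + log([HCOO-]/[HCOOH]) = 3.80 + log(0.18/0.027)
pH = 3.80 + (+0.824) = 4.62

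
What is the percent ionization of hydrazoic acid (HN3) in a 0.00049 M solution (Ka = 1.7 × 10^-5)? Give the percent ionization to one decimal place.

HN3 ⇌ N3- + H+; let x = [H+] at equilibrium.
Solve x² + 1.7e-05x − 8.33e-09 = 0 → x = 8.32 × 10^-5 M
Fraction ionized = 8.32 × 10^-5 / 0.00049 = 0.1698 → 17.0%

17.0%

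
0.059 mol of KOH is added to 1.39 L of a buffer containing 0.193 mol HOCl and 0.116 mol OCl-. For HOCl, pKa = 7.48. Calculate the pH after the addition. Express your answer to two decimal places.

OH- converts HOCl to OCl-: HOCl → 0.134 mol, OCl- → 0.175 mol.
pH = pKa + log([A⁻]/[HA]) = 7.48 + log(0.175/0.134) = 7.48 +0.116

pH = 7.60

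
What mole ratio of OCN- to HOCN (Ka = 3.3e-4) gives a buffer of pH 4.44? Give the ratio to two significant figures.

pKa = -log(3.3 × 10^-4) = 3.481
pH = pKa + log(r) ⇒ log(r) = 4.44 − 3.481 = +0.959
r = [OCN-]/[HOCN] = 10^(+0.959) = 9.1

ratio = 9.1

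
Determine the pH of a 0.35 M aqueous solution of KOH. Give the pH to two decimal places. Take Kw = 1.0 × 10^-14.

pH = 13.54

KOH is a strong base; [OH-] = 0.35 M.
pOH = -log(0.35) = 0.46
pH = 14.00 - 0.46 = 13.54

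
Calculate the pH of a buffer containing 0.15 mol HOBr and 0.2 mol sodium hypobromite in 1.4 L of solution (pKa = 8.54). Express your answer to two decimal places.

Henderson–Hasselbalch: pH = pKa + log([OBr-]/[HOBr]) = 8.54 + log(0.2/0.15)
pH = 8.54 + (+0.125) = 8.66

pH = 8.66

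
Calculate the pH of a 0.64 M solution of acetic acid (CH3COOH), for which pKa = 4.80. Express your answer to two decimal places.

pH = 2.50

CH3COOH ⇌ CH3COO- + H+
Ka = 10^(−4.80) = 1.58 × 10^-5
Let x = [H+] at equilibrium. Ka = x²/(0.64 − x).
Since Ka ≪ C₀, x ≈ √(Ka·C₀) = 3.18 × 10^-3 M.
Check: 0.5% ionized — well under 5%, approximation valid.
pH = −log[H+] = −log(3.18 × 10^-3) = 2.50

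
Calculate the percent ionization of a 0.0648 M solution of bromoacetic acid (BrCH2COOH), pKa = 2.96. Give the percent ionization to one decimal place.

BrCH2COOH ⇌ BrCH2COO- + H+; let x = [H+] at equilibrium.
Ka = 10^(−2.96) = 1.10 × 10^-3
Solve x² + 0.0011x − 7.13e-05 = 0 → x = 7.91 × 10^-3 M
Fraction ionized = 7.91 × 10^-3 / 0.0648 = 0.1221 → 12.2%

12.2%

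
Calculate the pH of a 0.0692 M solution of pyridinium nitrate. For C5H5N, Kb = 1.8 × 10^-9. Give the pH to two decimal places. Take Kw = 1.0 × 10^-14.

C5H5NH+ is the conjugate acid of the weak base C5H5N.
Ka = Kw/Kb = 1.0×10^-14 / 1.8 × 10^-9 = 5.56 × 10^-6
Ka = [H+]²/(0.0692 − [H+]) = 5.56 × 10^-6
Assume [H+] ≪ 0.0692: [H+] ≈ √(5.56 × 10^-6 × 0.0692) = 6.20 × 10^-4 M
([H+]/C₀ = 0.9% < 5%, so the approximation holds.)
pH = −log[H+] = −log(6.20 × 10^-4) = 3.21

pH = 3.21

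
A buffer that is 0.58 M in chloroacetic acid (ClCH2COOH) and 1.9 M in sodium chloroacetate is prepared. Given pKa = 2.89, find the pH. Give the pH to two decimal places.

pH = pKa + log([A⁻]/[HA]) = 2.89 + log(1.9/0.58)
pH = 2.89 + (+0.515) = 3.41

pH = 3.41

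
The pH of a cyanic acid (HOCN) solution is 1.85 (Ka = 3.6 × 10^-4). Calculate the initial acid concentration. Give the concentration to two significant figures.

[H+] = 10^(-1.85) = 1.41 × 10^-2 M = x
Ka = x²/(C₀ − x) ⇒ C₀ = x + x²/Ka
C₀ = 1.41 × 10^-2 + (1.41 × 10^-2)²/(3.6 × 10^-4) = 5.66 × 10^-1 M

C₀ = 5.7 × 10^-1 M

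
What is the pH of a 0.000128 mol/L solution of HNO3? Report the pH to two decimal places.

pH = 3.89

HNO3 is a strong acid and dissociates completely, so [H+] = 0.000128 M.
pH = -log(0.000128) = 3.89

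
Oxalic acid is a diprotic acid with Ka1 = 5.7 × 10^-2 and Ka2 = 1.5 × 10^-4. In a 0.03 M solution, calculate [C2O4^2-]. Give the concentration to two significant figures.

First ionization gives [H+] ≈ [HC2O4-] = 2.17 × 10^-2 M.
Second step: Ka2 = [H+][C2O4^2-]/[HC2O4-] ≈ [C2O4^2-] (since [H+] ≈ [HC2O4-]).
So [C2O4^2-] ≈ Ka2.

1.5 × 10^-4 M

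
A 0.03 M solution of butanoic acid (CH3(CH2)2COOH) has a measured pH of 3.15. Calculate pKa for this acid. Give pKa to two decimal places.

pKa = 4.77

[H+] = 10^(-3.15) = 7.08 × 10^-4 M
At equilibrium [HA] = 0.03 − 7.08 × 10^-4 = 2.93 × 10^-2 M
Ka = [H+][A-]/[HA] = (7.08 × 10^-4)² / 2.93 × 10^-2 = 1.71 × 10^-5
pKa = -log(1.71 × 10^-5) = 4.77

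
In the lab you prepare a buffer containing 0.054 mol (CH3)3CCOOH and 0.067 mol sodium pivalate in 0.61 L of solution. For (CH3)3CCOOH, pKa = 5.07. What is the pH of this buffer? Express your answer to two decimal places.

pH = 5.16

pH = pKa + log([A⁻]/[HA]) = 5.07 + log(0.067/0.054)
pH = 5.07 + (+0.094) = 5.16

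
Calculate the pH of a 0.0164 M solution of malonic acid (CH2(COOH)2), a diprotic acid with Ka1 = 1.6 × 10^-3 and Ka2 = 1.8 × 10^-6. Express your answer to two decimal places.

pH = 2.36

Since Ka1 ≫ Ka2, the first ionization dominates [H+].
Ka1 = x²/(0.0164 − x) = 1.6 × 10^-3
Solving the quadratic: x = (−Ka1 + √(Ka1² + 4·Ka1·C₀))/2 = 4.38 × 10^-3 M
pH = −log(4.38 × 10^-3) = 2.36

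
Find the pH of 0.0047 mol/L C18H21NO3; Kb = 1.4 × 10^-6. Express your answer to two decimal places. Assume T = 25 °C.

C18H21NO3 + H2O ⇌ C18H22NO3+ + OH-
Kb = x²/(0.0047 − x) = 1.4 × 10^-6
Assume x ≪ 0.0047: x ≈ √(1.4 × 10^-6 × 0.0047) = 8.11 × 10^-5 M
(x/C₀ = 1.7% < 5%, so the approximation holds.)
pOH = −log(8.11 × 10^-5) = 4.09; pH = 14.00 − 4.09 = 9.91

pH = 9.91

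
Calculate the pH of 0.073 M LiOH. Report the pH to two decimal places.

pH = 12.86

LiOH is a strong base; [OH-] = 0.073 M.
pOH = -log(0.073) = 1.14
pH = 14.00 - 1.14 = 12.86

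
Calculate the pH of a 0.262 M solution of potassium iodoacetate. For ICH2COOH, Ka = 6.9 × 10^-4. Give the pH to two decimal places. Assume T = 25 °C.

pH = 8.29

ICH2COO- is the conjugate base of the weak acid ICH2COOH.
Kb = Kw/Ka = 1.0×10^-14 / 6.9 × 10^-4 = 1.45 × 10^-11
Kb = [OH-]²/(0.262 − [OH-]) = 1.45 × 10^-11
Assume [OH-] ≪ 0.262: [OH-] ≈ √(1.45 × 10^-11 × 0.262) = 1.95 × 10^-6 M
pOH = 5.71, so pH = 14.00 − pOH = 8.29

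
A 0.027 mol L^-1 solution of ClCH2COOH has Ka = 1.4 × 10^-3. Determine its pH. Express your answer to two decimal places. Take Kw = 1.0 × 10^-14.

ClCH2COOH ⇌ ClCH2COO- + H+
Ka = x²/(0.027 − x) = 1.4 × 10^-3
Here C₀/Ka ≈ 19.3, so the small-x approximation fails. Use the quadratic:
x = [−0.0014 + √(0.0014² + 0.000151)]/2 = 5.49 × 10^-3 M
pH = −log[H+] = −log(5.49 × 10^-3) = 2.26

pH = 2.26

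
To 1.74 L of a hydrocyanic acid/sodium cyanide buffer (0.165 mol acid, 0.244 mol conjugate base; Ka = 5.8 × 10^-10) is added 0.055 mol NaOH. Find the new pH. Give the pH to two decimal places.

OH- converts HCN to CN-: HCN → 0.11 mol, CN- → 0.299 mol.
pKa = −log(5.8 × 10^-10) = 9.237
Henderson–Hasselbalch with mole ratio 0.299/0.11: pH = 9.237 + (+0.434)

pH = 9.67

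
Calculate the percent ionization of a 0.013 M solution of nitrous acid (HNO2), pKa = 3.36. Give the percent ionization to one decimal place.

16.7%

HNO2 ⇌ NO2- + H+; let x = [H+] at equilibrium.
Ka = 10^(−3.36) = 4.37 × 10^-4
Ka = x²/(C₀ − x); solving the quadratic gives x = 2.17 × 10^-3 M.
Fraction ionized = 2.17 × 10^-3 / 0.013 = 0.1669 → 16.7%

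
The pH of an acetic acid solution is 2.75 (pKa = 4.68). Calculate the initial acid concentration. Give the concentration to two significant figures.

C₀ = 1.5 × 10^-1 M

[H+] = 10^(-2.75) = 1.78 × 10^-3 M = x
Ka = 10^(−4.68) = 2.09 × 10^-5
Ka = x²/(C₀ − x) ⇒ C₀ = x + x²/Ka
C₀ = 1.78 × 10^-3 + (1.78 × 10^-3)²/(2.09 × 10^-5) = 1.53 × 10^-1 M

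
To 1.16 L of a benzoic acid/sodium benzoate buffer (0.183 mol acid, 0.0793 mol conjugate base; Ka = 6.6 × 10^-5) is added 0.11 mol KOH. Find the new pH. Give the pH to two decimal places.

pH = 4.59

OH- converts C6H5COOH to C6H5COO-: C6H5COOH → 0.073 mol, C6H5COO- → 0.189 mol.
pKa = −log(6.6 × 10^-5) = 4.180
pH = pKa + log([A⁻]/[HA]) = 4.180 + log(0.189/0.073) = 4.180 +0.413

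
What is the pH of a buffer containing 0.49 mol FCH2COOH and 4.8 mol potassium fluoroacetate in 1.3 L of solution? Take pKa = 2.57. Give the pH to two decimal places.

pH = 3.56

Using pH = pKa + log([base]/[acid]) with [base]/[acid] = 4.8/0.49:
pH = 2.57 + (+0.991) = 3.56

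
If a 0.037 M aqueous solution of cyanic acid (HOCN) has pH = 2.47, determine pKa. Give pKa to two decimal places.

[H+] = 10^(-2.47) = 3.39 × 10^-3 M
At equilibrium [HA] = 0.037 − 3.39 × 10^-3 = 3.36 × 10^-2 M
Ka = [H+][A-]/[HA] = (3.39 × 10^-3)² / 3.36 × 10^-2 = 3.42 × 10^-4
pKa = -log(3.42 × 10^-4) = 3.47

pKa = 3.47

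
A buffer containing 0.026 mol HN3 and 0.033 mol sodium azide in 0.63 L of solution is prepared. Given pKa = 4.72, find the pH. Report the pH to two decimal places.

pH = pKa + log([A⁻]/[HA]) = 4.72 + log(0.033/0.026)
pH = 4.72 + (+0.104) = 4.82

pH = 4.82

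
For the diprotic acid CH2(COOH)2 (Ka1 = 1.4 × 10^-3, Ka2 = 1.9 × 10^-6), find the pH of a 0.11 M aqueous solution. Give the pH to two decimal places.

Since Ka1 ≫ Ka2, the first ionization dominates [H+].
Ka1 = x²/(0.11 − x) = 1.4 × 10^-3
Solving the quadratic: x = (−Ka1 + √(Ka1² + 4·Ka1·C₀))/2 = 1.17 × 10^-2 M
pH = −log(1.17 × 10^-2) = 1.93

pH = 1.93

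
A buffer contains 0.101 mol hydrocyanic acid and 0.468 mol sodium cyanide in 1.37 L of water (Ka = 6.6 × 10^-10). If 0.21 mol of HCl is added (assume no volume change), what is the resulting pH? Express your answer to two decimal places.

pH = 9.10

After neutralization: n(HCN) = 0.311 mol, n(CN-) = 0.258 mol.
pKa = −log(6.6 × 10^-10) = 9.180
pH = pKa + log(n_CN-/n_HCN) = 9.180 + log(0.258/0.311) = 9.180 + (-0.081)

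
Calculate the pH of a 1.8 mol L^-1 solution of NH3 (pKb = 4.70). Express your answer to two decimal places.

pH = 11.78

NH3 + H2O ⇌ NH4+ + OH-
Kb = 10^(−4.70) = 2.00 × 10^-5
From the ICE table, Kb = [OH-]²/(1.8 − [OH-]) = 2.00 × 10^-5.
Assume [OH-] ≪ 1.8: [OH-] ≈ √(2.00 × 10^-5 × 1.8) = 6.00 × 10^-3 M
pOH = −log(6.00 × 10^-3) = 2.22; pH = 14.00 − 2.22 = 11.78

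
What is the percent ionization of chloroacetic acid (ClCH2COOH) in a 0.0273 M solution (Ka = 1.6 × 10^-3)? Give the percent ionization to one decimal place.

ClCH2COOH ⇌ ClCH2COO- + H+; let x = [H+] at equilibrium.
Solve x² + 0.0016x − 4.37e-05 = 0 → x = 5.86 × 10^-3 M
% ionization = x/C₀ × 100% = 5.86 × 10^-3/0.0273 × 100% = 21.5%

21.5%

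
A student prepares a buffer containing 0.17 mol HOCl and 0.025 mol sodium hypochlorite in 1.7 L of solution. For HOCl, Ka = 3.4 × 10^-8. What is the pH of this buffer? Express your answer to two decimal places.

pKa = −log(3.4 × 10^-8) = 7.469
Using pH = pKa + log([base]/[acid]) with [base]/[acid] = 0.025/0.17:
pH = 7.469 + (-0.833) = 6.64

pH = 6.64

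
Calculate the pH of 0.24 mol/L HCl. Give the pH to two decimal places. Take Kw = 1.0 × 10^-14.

pH = 0.62

HCl is a strong acid and dissociates completely, so [H+] = 0.24 M.
pH = -log(0.24) = 0.62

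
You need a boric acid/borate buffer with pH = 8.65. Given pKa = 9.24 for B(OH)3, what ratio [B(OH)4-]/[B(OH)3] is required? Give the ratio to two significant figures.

ratio = 0.26

pH = pKa + log(r) ⇒ log(r) = 8.65 − 9.24 = -0.59
r = [B(OH)4-]/[B(OH)3] = 10^(-0.59) = 0.257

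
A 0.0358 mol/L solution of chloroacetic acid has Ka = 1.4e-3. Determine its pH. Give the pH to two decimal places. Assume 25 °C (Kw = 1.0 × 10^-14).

pH = 2.19

ClCH2COOH ⇌ ClCH2COO- + H+
Let x = [H+] at equilibrium. Ka = x²/(0.0358 − x).
x is not negligible relative to C₀; solve x² + 0.0014·x − 5.01e-05 = 0.
x = [−0.0014 + √(0.0014² + 0.0002)]/2 = 6.41 × 10^-3 M
pH = −log(6.41 × 10^-3) = 2.19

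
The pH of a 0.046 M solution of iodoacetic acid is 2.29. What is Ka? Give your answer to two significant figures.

Ka = 6.4 × 10^-4

[H+] = 10^(-2.29) = 5.13 × 10^-3 M
At equilibrium [HA] = 0.046 − 5.13 × 10^-3 = 4.09 × 10^-2 M
Ka = [H+][A-]/[HA] = (5.13 × 10^-3)² / 4.09 × 10^-2 = 6.4 × 10^-4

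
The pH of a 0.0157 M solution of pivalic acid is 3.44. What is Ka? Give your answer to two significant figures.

[H+] = 10^(-3.44) = 3.63 × 10^-4 M
At equilibrium [HA] = 0.0157 − 3.63 × 10^-4 = 1.53 × 10^-2 M
Ka = [H+][A-]/[HA] = (3.63 × 10^-4)² / 1.53 × 10^-2 = 8.6 × 10^-6

Ka = 8.6 × 10^-6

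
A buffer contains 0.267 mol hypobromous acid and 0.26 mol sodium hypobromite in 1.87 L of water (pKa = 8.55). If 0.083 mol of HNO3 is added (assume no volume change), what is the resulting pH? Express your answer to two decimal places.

After neutralization: n(HOBr) = 0.35 mol, n(OBr-) = 0.177 mol.
pH = pKa + log(n_OBr-/n_HOBr) = 8.55 + log(0.177/0.35) = 8.55 + (-0.296)

pH = 8.25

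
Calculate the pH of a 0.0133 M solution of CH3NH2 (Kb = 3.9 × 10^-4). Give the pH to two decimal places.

CH3NH2 + H2O ⇌ CH3NH3+ + OH-
From the ICE table, Kb = x²/(0.0133 − x) = 3.9 × 10^-4.
x is not negligible relative to C₀; solve x² + 0.00039·x − 5.19e-06 = 0.
x = (−Kb + √(Kb² + 4·Kb·C₀))/2 = 2.09 × 10^-3 M
pOH = −log(2.09 × 10^-3) = 2.68; pH = 14.00 − 2.68 = 11.32

pH = 11.32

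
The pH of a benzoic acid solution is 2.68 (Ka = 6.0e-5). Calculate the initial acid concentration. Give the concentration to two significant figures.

C₀ = 7.5 × 10^-2 M

[H+] = 10^(-2.68) = 2.09 × 10^-3 M = x
Ka = x²/(C₀ − x) ⇒ C₀ = x + x²/Ka
C₀ = 2.09 × 10^-3 + (2.09 × 10^-3)²/(6.0 × 10^-5) = 7.49 × 10^-2 M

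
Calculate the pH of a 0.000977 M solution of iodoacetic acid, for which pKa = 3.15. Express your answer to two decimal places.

ICH2COOH ⇌ ICH2COO- + H+
Ka = 10^(−3.15) = 7.08 × 10^-4
Let x = [H+] at equilibrium. Ka = x²/(0.000977 − x).
Here C₀/Ka ≈ 1.38, so the small-x approximation fails. Use the quadratic:
x = [−0.000708 + √(0.000708² + 2.77e-06)]/2 = 5.50 × 10^-4 M
pH = −log[H+] = −log(5.50 × 10^-4) = 3.26

pH = 3.26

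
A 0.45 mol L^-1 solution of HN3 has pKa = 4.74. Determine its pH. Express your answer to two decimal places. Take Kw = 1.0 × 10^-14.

HN3 ⇌ N3- + H+
Ka = 10^(−4.74) = 1.82 × 10^-5
Ka = x²/(0.45 − x) = 1.82 × 10^-5
Assume x ≪ 0.45: x ≈ √(1.82 × 10^-5 × 0.45) = 2.86 × 10^-3 M
Check: 0.64% ionized — well under 5%, approximation valid.
pH = −log(2.86 × 10^-3) = 2.54

pH = 2.54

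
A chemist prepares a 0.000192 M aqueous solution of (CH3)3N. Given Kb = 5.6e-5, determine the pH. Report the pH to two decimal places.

pH = 9.90

(CH3)3N + H2O ⇌ (CH3)3NH+ + OH-
From the ICE table, Kb = [OH-]²/(0.000192 − [OH-]) = 5.6 × 10^-5.
The 5% rule fails; solving [OH-]² + Kb·[OH-] − Kb·C₀ = 0 exactly:
[OH-] = (−Kb + √(Kb² + 4·Kb·C₀))/2 = 7.94 × 10^-5 M
pOH = 4.10, so pH = 14.00 − pOH = 9.90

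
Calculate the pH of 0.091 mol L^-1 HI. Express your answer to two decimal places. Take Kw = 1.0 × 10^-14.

HI is a strong acid and dissociates completely, so [H+] = 0.091 M.
pH = -log(0.091) = 1.04

pH = 1.04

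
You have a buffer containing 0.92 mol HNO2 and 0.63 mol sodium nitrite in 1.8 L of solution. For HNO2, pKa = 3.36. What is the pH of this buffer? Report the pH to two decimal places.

pH = 3.20

Using pH = pKa + log([base]/[acid]) with [base]/[acid] = 0.63/0.92:
pH = 3.36 + (-0.164) = 3.20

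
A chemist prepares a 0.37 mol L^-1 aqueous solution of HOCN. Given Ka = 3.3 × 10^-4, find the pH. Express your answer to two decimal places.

pH = 1.96

HOCN ⇌ OCN- + H+
From the ICE table, Ka = [H+]²/(0.37 − [H+]) = 3.3 × 10^-4.
Neglecting [H+] in the denominator: [H+] = √(3.3 × 10^-4 × 0.37) = 1.10 × 10^-2 M
([H+]/C₀ = 3% < 5%, so the approximation holds.)
pH = −log(1.10 × 10^-2) = 1.96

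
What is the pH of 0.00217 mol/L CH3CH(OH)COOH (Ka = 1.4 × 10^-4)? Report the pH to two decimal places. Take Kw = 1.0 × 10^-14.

CH3CH(OH)COOH ⇌ CH3CH(OH)COO- + H+
Ka = x²/(0.00217 − x) = 1.4 × 10^-4
x is not negligible relative to C₀; solve x² + 0.00014·x − 3.04e-07 = 0.
x = [−0.00014 + √(0.00014² + 1.22e-06)]/2 = 4.86 × 10^-4 M
pH = −log(4.86 × 10^-4) = 3.31

pH = 3.31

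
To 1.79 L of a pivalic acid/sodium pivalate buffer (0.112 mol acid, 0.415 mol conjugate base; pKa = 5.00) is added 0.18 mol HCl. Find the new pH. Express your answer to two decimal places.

pH = 4.91

Added H+ converts (CH3)3CCOO- to (CH3)3CCOOH: (CH3)3CCOOH → 0.292 mol, (CH3)3CCOO- → 0.235 mol.
pH = pKa + log(n_(CH3)3CCOO-/n_(CH3)3CCOOH) = 5.00 + log(0.235/0.292) = 5.00 + (-0.094)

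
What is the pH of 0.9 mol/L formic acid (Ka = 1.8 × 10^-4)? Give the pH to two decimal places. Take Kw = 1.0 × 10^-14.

HCOOH ⇌ HCOO- + H+
From the ICE table, Ka = [H+]²/(0.9 − [H+]) = 1.8 × 10^-4.
Neglecting [H+] in the denominator: [H+] = √(1.8 × 10^-4 × 0.9) = 1.27 × 10^-2 M
([H+]/C₀ = 1.4% < 5%, so the approximation holds.)
pH = −log(1.27 × 10^-2) = 1.90

pH = 1.90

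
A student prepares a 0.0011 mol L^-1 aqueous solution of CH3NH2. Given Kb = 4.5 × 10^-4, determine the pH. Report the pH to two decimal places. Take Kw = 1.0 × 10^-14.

CH3NH2 + H2O ⇌ CH3NH3+ + OH-
Kb = [OH-]²/(0.0011 − [OH-]) = 4.5 × 10^-4
[OH-] is not negligible relative to C₀; solve [OH-]² + 0.00045·[OH-] − 4.95e-07 = 0.
[OH-] = (−Kb + √(Kb² + 4·Kb·C₀))/2 = 5.14 × 10^-4 M
pOH = 3.29, so pH = 14.00 − pOH = 10.71

pH = 10.71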